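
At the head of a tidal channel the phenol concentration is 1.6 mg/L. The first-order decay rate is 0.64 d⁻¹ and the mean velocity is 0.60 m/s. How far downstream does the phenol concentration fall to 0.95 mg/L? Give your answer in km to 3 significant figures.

42.2 km

From C = C₀·e^(−kt), t = ln(C₀/C)/k = ln(1.6/0.95)/0.64 = 0.5213/0.64 = 0.8145 d.
Distance = v·t = 0.60 m/s × 7.038e+04 s = 4.223e+04 m = 42.23 km.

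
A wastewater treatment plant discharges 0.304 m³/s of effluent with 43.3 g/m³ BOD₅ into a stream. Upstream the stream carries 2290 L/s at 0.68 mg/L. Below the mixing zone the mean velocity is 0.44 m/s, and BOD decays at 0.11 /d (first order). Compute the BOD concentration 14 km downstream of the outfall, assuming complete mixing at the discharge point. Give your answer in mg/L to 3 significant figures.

5.45 mg/L

2290 L/s = 2.29 m³/s.
After complete mixing, C₀ = (0.304·43.3 + 2.29·0.68) / 2.594 = 5.675 mg/L.
Travel time t = 1.4e+04 m / 0.44 m/s = 3.182e+04 s = 0.3683 d.
C = 5.675·exp(−0.11·0.3683) = 5.675·0.9603 = 5.45 mg/L.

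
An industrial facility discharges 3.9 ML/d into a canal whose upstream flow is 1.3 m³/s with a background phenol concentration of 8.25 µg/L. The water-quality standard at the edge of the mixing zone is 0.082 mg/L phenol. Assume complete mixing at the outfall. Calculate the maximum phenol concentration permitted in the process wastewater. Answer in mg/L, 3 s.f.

3.9 ML/d = 0.04514 m³/s.
8.25 µg/L = 0.00825 mg/L.
Mass balance: 0.082·1.345 = 0.04514·Cₑ + 1.3·0.00825.
Cₑ = (0.1103 − 0.01073) / 0.04514 = 2.206 mg/L.

2.21 mg/L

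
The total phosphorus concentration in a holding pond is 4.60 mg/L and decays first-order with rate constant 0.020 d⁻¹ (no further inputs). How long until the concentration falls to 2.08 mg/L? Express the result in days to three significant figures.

t = ln(C₀/C)/k = ln(4.60/2.08)/0.020 = 0.7937/0.020 = 39.68 d.

39.7 d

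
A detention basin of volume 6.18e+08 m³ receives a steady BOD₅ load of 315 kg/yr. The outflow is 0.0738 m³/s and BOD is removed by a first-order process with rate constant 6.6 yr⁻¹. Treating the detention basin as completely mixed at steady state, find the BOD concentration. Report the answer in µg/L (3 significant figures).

Outflow Q = 0.0738 m³/s × 3.156e+07 s/yr = 2.329e+06 m³/yr.
Steady-state CSTR mass balance: W = Q·C + k·V·C, so C = W/(Q + kV).
Q + kV = 2.329e+06 + 6.6·6.18e+08 = 4.081e+09 m³/yr.
C = 315/4.081e+09 = 7.718e-08 kg/m³ = 7.718e-05 mg/L = 0.07718 µg/L.

0.0772 µg/L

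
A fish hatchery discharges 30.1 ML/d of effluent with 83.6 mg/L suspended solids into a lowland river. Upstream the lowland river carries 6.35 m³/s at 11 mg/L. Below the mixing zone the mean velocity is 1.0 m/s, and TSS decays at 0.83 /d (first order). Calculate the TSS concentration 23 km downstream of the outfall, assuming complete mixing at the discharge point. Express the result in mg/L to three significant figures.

30.1 ML/d = 0.3484 m³/s.
After complete mixing, C₀ = (0.3484·83.6 + 6.35·11) / 6.698 = 14.78 mg/L.
Travel time t = 2.3e+04 m / 1.0 m/s = 2.3e+04 s = 0.2662 d.
C = 14.78·exp(−0.83·0.2662) = 14.78·0.8018 = 11.85 mg/L.

11.8 mg/L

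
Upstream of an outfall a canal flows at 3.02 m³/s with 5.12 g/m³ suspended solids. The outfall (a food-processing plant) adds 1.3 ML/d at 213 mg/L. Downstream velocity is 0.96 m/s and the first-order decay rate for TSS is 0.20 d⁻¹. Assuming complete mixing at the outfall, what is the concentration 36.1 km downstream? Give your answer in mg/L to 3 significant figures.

1.3 ML/d = 0.01505 m³/s.
After complete mixing, C₀ = (0.01505·213 + 3.02·5.12) / 3.035 = 6.151 mg/L.
Travel time t = 3.61e+04 m / 0.96 m/s = 3.76e+04 s = 0.4352 d.
C = 6.151·exp(−0.20·0.4352) = 6.151·0.9166 = 5.638 mg/L.

5.64 mg/L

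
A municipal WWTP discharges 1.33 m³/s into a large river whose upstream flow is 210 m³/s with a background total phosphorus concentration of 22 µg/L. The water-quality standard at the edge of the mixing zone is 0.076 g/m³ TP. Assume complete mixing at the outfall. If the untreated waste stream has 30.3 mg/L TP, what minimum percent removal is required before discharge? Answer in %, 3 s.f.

71.6 %

22 µg/L = 0.022 mg/L.
Mass balance: 0.076·211.3 = 1.33·Cₑ + 210·0.022.
Cₑ = (16.06 − 4.62) / 1.33 = 8.602 mg/L.
Required removal = 1 − 8.602/30.3 = 71.61 %.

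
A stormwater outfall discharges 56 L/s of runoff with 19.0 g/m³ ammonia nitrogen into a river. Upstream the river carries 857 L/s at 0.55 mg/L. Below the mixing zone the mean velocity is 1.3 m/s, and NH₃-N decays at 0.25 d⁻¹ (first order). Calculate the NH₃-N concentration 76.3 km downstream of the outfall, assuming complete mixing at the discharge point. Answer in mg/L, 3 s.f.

1.42 mg/L

56 L/s = 0.056 m³/s.
857 L/s = 0.857 m³/s.
After complete mixing, C₀ = (0.056·19 + 0.857·0.55) / 0.913 = 1.682 mg/L.
Travel time t = 7.63e+04 m / 1.3 m/s = 5.869e+04 s = 0.6793 d.
C = 1.682·exp(−0.25·0.6793) = 1.682·0.8438 = 1.419 mg/L.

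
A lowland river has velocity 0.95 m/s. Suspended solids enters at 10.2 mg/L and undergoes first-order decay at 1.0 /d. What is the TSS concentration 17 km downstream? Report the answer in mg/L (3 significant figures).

Travel time t = 17 km / 0.95 m/s = 1.7e+04/0.95 = 1.789e+04 s = 0.2071 d.
First-order decay: C = 10.2·exp(−1.0·0.2071) = 10.2·0.8129 = 8.292 mg/L.

8.29 mg/L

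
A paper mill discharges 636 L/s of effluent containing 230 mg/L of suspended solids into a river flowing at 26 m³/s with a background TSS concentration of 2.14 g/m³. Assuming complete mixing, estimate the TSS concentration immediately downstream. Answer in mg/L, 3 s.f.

7.58 mg/L

636 L/s = 0.636 m³/s.
By mass balance at complete mixing, C = (0.636·230 + 26·2.14) / (0.636 + 26) = 201.9/26.64 = 7.581 mg/L.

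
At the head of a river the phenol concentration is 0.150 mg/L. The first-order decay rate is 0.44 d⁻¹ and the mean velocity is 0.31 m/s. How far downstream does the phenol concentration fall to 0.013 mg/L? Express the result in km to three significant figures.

149 km

From C = C₀·e^(−kt), t = ln(C₀/C)/k = ln(0.150/0.013)/0.44 = 2.446/0.44 = 5.558 d.
Distance = v·t = 0.31 m/s × 4.802e+05 s = 1.489e+05 m = 148.9 km.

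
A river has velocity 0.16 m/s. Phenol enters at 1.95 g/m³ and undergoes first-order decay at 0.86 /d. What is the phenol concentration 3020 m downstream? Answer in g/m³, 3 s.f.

1.62 g/m³

Travel time t = 3020 m / 0.16 m/s = 3020/0.16 = 1.888e+04 s = 0.2185 d.
First-order decay: C = 1.95·exp(−0.86·0.2185) = 1.95·0.8287 = 1.616 g/m³.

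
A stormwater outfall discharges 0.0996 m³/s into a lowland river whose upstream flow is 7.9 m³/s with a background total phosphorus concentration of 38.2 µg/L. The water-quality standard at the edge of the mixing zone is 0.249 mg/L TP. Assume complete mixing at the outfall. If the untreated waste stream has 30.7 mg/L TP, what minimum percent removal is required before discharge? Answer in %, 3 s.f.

38.2 µg/L = 0.0382 mg/L.
Mass balance: 0.249·8 = 0.0996·Cₑ + 7.9·0.0382.
Cₑ = (1.992 − 0.3018) / 0.0996 = 16.97 mg/L.
Required removal = 1 − 16.97/30.7 = 44.73 %.

44.7 %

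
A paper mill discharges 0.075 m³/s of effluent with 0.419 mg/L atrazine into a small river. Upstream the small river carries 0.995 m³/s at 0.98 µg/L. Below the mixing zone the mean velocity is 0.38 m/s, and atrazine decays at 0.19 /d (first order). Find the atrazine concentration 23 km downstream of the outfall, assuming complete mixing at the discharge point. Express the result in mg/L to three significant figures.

0.98 µg/L = 0.00098 mg/L.
After complete mixing, C₀ = (0.075·0.419 + 0.995·0.00098) / 1.07 = 0.03028 mg/L.
Travel time t = 2.3e+04 m / 0.38 m/s = 6.053e+04 s = 0.7005 d.
C = 0.03028·exp(−0.19·0.7005) = 0.03028·0.8754 = 0.02651 mg/L.

0.0265 mg/L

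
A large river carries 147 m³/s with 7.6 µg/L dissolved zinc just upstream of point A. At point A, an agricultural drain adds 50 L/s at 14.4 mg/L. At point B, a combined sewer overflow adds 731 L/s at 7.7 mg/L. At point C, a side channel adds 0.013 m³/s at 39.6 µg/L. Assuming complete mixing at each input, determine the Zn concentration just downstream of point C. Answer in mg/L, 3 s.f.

0.0505 mg/L

7.6 µg/L = 0.0076 mg/L.
50 L/s = 0.05 m³/s.
After input A: C = (147·0.0076 + 0.05·14.4) / 147.1 = 0.01249 mg/L.
731 L/s = 0.731 m³/s.
After input B: C = (147.1·0.01249 + 0.731·7.7) / 147.8 = 0.05052 mg/L.
39.6 µg/L = 0.0396 mg/L.
After input C: C = (147.8·0.05052 + 0.013·0.0396) / 147.8 = 0.05052 mg/L.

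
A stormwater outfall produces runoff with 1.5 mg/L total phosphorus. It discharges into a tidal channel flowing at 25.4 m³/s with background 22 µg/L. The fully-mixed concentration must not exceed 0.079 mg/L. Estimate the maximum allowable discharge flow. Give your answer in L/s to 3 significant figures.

22 µg/L = 0.022 mg/L.
Mass balance at complete mixing: C_std·(Q_w + Q_r) = Q_w·C_e + Q_r·C_b.
Rearranging, Q_w = Q_r·(C_std − C_b)/(C_e − C_std) = 25.4·(0.079 − 0.022) / (1.5 − 0.079) = 1.019 m³/s.
= 1019 L/s.

1020 L/s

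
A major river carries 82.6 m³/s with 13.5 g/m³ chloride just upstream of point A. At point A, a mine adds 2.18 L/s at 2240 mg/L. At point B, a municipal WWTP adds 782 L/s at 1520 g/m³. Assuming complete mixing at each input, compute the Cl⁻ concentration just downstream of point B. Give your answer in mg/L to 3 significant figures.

27.7 mg/L

2.18 L/s = 0.00218 m³/s.
After input A: C = (82.6·13.5 + 0.00218·2240) / 82.6 = 13.56 mg/L.
782 L/s = 0.782 m³/s.
After input B: C = (82.6·13.56 + 0.782·1520) / 83.38 = 27.69 mg/L.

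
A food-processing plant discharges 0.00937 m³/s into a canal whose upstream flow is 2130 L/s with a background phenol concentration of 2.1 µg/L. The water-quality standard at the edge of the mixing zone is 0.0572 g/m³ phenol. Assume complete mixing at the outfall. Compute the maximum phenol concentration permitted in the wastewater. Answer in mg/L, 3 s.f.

2130 L/s = 2.13 m³/s.
2.1 µg/L = 0.0021 mg/L.
Mass balance: 0.0572·2.139 = 0.00937·Cₑ + 2.13·0.0021.
Cₑ = (0.1224 − 0.004473) / 0.00937 = 12.58 mg/L.

12.6 mg/L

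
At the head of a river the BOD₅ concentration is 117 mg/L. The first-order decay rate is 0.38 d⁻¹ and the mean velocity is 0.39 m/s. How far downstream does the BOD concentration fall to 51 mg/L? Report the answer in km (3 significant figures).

73.6 km

From C = C₀·e^(−kt), t = ln(C₀/C)/k = ln(117/51)/0.38 = 0.8303/0.38 = 2.185 d.
Distance = v·t = 0.39 m/s × 1.888e+05 s = 7.363e+04 m = 73.63 km.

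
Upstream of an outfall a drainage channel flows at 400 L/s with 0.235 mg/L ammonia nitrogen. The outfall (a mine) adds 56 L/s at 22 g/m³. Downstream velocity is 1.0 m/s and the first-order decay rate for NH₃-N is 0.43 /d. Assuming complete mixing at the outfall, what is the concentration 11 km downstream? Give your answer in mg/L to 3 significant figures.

56 L/s = 0.056 m³/s.
400 L/s = 0.4 m³/s.
After complete mixing, C₀ = (0.056·22 + 0.4·0.235) / 0.456 = 2.908 mg/L.
Travel time t = 1.1e+04 m / 1.0 m/s = 1.1e+04 s = 0.1273 d.
C = 2.908·exp(−0.43·0.1273) = 2.908·0.9467 = 2.753 mg/L.

2.75 mg/L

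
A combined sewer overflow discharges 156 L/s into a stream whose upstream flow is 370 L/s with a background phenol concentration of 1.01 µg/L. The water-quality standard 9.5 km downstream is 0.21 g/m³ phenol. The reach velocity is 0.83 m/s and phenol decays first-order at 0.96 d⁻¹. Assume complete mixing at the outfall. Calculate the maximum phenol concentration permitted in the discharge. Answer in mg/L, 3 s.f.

156 L/s = 0.156 m³/s.
370 L/s = 0.37 m³/s.
1.01 µg/L = 0.00101 mg/L.
Travel time to the compliance point: t = 9500/0.83 = 1.145e+04 s = 0.1325 d; decay factor exp(−0.96·0.1325) = 0.8806.
So the concentration just after mixing may be at most 0.21/0.8806 = 0.2385 mg/L.
Mass balance: 0.2385·0.526 = 0.156·Cₑ + 0.37·0.00101.
Cₑ = (0.1254 − 0.0003737) / 0.156 = 0.8017 mg/L.

0.802 mg/L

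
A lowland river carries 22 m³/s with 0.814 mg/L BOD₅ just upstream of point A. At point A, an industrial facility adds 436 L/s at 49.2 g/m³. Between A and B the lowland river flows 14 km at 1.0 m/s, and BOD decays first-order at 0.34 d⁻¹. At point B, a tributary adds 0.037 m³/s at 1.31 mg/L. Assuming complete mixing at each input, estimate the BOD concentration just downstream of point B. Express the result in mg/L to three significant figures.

1.66 mg/L

436 L/s = 0.436 m³/s.
After input A: C = (22·0.814 + 0.436·49.2) / 22.44 = 1.754 mg/L.
Over the 14 km reach to input B (t = 1.4e+04 s = 0.162 d), decay gives C = 1.754·exp(−0.34·0.162) = 1.66 mg/L.
After input B: C = (22.44·1.66 + 0.037·1.31) / 22.47 = 1.66 mg/L.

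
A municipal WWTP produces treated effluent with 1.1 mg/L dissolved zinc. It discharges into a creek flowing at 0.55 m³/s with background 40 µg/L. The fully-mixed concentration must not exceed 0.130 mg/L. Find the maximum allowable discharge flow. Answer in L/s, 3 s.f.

40 µg/L = 0.04 mg/L.
Mass balance at complete mixing: C_std·(Q_w + Q_r) = Q_w·C_e + Q_r·C_b.
Rearranging, Q_w = Q_r·(C_std − C_b)/(C_e − C_std) = 0.55·(0.13 − 0.04) / (1.1 − 0.13) = 0.05103 m³/s.
= 51.03 L/s.

51.0 L/s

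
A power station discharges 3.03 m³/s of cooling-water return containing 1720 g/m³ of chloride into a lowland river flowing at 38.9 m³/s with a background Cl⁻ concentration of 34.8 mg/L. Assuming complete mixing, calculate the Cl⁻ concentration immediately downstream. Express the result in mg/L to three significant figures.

157 mg/L

Conservation of mass across the mixing zone: C = (3.03·1720 + 38.9·34.8) / (3.03 + 38.9) = 6565/41.93 = 156.6 mg/L.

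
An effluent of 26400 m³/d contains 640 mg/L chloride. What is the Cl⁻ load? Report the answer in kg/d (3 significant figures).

16900 kg/d

26400 m³/d = 0.3056 m³/s.
Mass flux = Q·C = 0.3056 m³/s × 640 g/m³ = 195.6 g/s.
= 195.6 g/s × 86.4 = 1.69e+04 kg/d.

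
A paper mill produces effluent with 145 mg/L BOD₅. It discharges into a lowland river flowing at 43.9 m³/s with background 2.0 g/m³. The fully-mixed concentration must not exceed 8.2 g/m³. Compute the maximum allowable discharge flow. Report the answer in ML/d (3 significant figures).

Mass balance at complete mixing: C_std·(Q_w + Q_r) = Q_w·C_e + Q_r·C_b.
Rearranging, Q_w = Q_r·(C_std − C_b)/(C_e − C_std) = 43.9·(8.2 − 2) / (145 − 8.2) = 1.99 m³/s.
= 171.9 ML/d.

172 ML/d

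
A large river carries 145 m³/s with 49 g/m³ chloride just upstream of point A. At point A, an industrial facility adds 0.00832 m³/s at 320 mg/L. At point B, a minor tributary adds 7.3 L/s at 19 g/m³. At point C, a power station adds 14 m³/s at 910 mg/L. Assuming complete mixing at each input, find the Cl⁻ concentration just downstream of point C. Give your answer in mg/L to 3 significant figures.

After input A: C = (145·49 + 0.00832·320) / 145 = 49.02 mg/L.
7.3 L/s = 0.0073 m³/s.
After input B: C = (145·49.02 + 0.0073·19) / 145 = 49.01 mg/L.
After input C: C = (145·49.01 + 14·910) / 159 = 124.8 mg/L.

125 mg/L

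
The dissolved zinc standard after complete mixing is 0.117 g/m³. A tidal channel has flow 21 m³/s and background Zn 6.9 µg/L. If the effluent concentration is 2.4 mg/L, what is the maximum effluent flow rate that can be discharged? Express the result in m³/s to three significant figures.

1.01 m³/s

6.9 µg/L = 0.0069 mg/L.
Mass balance at complete mixing: C_std·(Q_w + Q_r) = Q_w·C_e + Q_r·C_b.
Rearranging, Q_w = Q_r·(C_std − C_b)/(C_e − C_std) = 21·(0.117 − 0.0069) / (2.4 − 0.117) = 1.013 m³/s.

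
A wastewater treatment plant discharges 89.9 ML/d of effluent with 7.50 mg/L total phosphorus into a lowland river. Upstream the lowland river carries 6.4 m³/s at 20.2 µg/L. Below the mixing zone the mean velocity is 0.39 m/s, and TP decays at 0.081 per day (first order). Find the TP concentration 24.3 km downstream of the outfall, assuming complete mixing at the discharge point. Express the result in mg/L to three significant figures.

89.9 ML/d = 1.041 m³/s.
20.2 µg/L = 0.0202 mg/L.
After complete mixing, C₀ = (1.041·7.5 + 6.4·0.0202) / 7.441 = 1.066 mg/L.
Travel time t = 2.43e+04 m / 0.39 m/s = 6.231e+04 s = 0.7212 d.
C = 1.066·exp(−0.081·0.7212) = 1.066·0.9433 = 1.006 mg/L.

1.01 mg/L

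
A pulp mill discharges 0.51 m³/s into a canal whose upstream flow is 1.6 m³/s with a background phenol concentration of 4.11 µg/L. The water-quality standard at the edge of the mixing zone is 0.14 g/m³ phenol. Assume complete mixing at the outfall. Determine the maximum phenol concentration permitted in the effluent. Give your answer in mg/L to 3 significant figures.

0.566 mg/L

4.11 µg/L = 0.00411 mg/L.
Mass balance: 0.14·2.11 = 0.51·Cₑ + 1.6·0.00411.
Cₑ = (0.2954 − 0.006576) / 0.51 = 0.5663 mg/L.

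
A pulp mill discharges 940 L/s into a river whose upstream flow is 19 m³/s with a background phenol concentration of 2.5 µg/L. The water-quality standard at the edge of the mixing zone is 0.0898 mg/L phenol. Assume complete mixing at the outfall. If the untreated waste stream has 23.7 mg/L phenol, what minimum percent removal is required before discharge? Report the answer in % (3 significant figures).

92.2 %

940 L/s = 0.94 m³/s.
2.5 µg/L = 0.0025 mg/L.
Mass balance: 0.0898·19.94 = 0.94·Cₑ + 19·0.0025.
Cₑ = (1.791 − 0.0475) / 0.94 = 1.854 mg/L.
Required removal = 1 − 1.854/23.7 = 92.18 %.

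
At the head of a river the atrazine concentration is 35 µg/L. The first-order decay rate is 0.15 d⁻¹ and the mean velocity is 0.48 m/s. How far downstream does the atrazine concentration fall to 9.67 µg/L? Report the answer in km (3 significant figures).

356 km

From C = C₀·e^(−kt), t = ln(C₀/C)/k = ln(35/9.67)/0.15 = 1.286/0.15 = 8.575 d.
Distance = v·t = 0.48 m/s × 7.409e+05 s = 3.556e+05 m = 355.6 km.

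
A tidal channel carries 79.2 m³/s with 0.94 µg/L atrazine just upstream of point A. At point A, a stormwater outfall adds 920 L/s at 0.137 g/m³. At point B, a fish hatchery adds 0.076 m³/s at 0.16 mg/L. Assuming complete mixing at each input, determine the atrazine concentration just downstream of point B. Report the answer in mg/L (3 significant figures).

0.00265 mg/L

0.94 µg/L = 0.00094 mg/L.
920 L/s = 0.92 m³/s.
After input A: C = (79.2·0.00094 + 0.92·0.137) / 80.12 = 0.002502 mg/L.
After input B: C = (80.12·0.002502 + 0.076·0.16) / 80.2 = 0.002652 mg/L.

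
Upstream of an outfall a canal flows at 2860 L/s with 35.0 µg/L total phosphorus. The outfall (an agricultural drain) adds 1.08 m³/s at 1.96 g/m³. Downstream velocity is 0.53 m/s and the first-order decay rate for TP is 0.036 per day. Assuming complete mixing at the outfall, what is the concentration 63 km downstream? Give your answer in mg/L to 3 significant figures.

0.535 mg/L

2860 L/s = 2.86 m³/s.
35.0 µg/L = 0.035 mg/L.
After complete mixing, C₀ = (1.08·1.96 + 2.86·0.035) / 3.94 = 0.5627 mg/L.
Travel time t = 6.3e+04 m / 0.53 m/s = 1.189e+05 s = 1.376 d.
C = 0.5627·exp(−0.036·1.376) = 0.5627·0.9517 = 0.5355 mg/L.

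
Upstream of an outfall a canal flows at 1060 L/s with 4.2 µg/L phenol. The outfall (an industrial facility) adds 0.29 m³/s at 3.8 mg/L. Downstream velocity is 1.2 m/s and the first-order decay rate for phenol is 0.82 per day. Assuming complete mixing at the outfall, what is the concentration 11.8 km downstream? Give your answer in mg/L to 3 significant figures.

0.747 mg/L

1060 L/s = 1.06 m³/s.
4.2 µg/L = 0.0042 mg/L.
After complete mixing, C₀ = (0.29·3.8 + 1.06·0.0042) / 1.35 = 0.8196 mg/L.
Travel time t = 1.18e+04 m / 1.2 m/s = 9833 s = 0.1138 d.
C = 0.8196·exp(−0.82·0.1138) = 0.8196·0.9109 = 0.7466 mg/L.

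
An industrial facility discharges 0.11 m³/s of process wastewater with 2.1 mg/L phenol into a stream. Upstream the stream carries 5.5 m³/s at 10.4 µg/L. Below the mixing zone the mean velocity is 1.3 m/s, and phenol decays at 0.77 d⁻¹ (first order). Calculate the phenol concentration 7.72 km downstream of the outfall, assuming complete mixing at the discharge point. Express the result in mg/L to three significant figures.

0.0487 mg/L

10.4 µg/L = 0.0104 mg/L.
After complete mixing, C₀ = (0.11·2.1 + 5.5·0.0104) / 5.61 = 0.05137 mg/L.
Travel time t = 7720 m / 1.3 m/s = 5938 s = 0.06873 d.
C = 0.05137·exp(−0.77·0.06873) = 0.05137·0.9485 = 0.04872 mg/L.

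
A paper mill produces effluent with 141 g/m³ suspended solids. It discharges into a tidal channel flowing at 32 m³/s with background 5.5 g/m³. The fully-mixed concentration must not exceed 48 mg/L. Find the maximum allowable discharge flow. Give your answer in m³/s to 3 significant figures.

14.6 m³/s

Mass balance at complete mixing: C_std·(Q_w + Q_r) = Q_w·C_e + Q_r·C_b.
Rearranging, Q_w = Q_r·(C_std − C_b)/(C_e − C_std) = 32·(48 − 5.5) / (141 − 48) = 14.62 m³/s.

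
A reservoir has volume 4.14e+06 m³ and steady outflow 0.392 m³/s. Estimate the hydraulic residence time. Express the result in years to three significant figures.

Q = 0.392 m³/s × 3.156e+07 s/yr = 1.237e+07 m³/yr.
Hydraulic residence time τ = V/Q = 4.14e+06/1.237e+07 = 0.3347 yr.

0.335 yr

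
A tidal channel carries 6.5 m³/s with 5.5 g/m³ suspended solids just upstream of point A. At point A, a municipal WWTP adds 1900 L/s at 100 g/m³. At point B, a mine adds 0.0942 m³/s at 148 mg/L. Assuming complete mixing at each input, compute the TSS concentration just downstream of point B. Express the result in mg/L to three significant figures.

28.2 mg/L

1900 L/s = 1.9 m³/s.
After input A: C = (6.5·5.5 + 1.9·100) / 8.4 = 26.88 mg/L.
After input B: C = (8.4·26.88 + 0.0942·148) / 8.494 = 28.22 mg/L.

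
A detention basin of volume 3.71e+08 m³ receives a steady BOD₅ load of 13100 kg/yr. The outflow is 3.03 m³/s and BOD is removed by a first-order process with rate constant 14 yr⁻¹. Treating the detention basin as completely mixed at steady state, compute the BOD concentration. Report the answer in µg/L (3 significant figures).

2.48 µg/L

Outflow Q = 3.03 m³/s × 3.156e+07 s/yr = 9.562e+07 m³/yr.
Steady-state CSTR mass balance: W = Q·C + k·V·C, so C = W/(Q + kV).
Q + kV = 9.562e+07 + 14·3.71e+08 = 5.29e+09 m³/yr.
C = 13100/5.29e+09 = 2.477e-06 kg/m³ = 0.002477 mg/L = 2.477 µg/L.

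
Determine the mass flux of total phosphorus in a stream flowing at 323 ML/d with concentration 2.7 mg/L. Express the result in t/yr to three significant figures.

323 ML/d = 3.738 m³/s.
Mass flux = Q·C = 3.738 m³/s × 2.7 g/m³ = 10.09 g/s.
= 10.09 g/s × 31.56 = 318.5 t/yr.

319 t/yr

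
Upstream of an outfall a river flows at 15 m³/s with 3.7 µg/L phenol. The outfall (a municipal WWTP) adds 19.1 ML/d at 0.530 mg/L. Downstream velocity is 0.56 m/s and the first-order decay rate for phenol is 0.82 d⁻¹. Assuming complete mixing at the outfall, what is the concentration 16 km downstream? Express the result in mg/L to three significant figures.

19.1 ML/d = 0.2211 m³/s.
3.7 µg/L = 0.0037 mg/L.
After complete mixing, C₀ = (0.2211·0.53 + 15·0.0037) / 15.22 = 0.01134 mg/L.
Travel time t = 1.6e+04 m / 0.56 m/s = 2.857e+04 s = 0.3307 d.
C = 0.01134·exp(−0.82·0.3307) = 0.01134·0.7625 = 0.00865 mg/L.

0.00865 mg/L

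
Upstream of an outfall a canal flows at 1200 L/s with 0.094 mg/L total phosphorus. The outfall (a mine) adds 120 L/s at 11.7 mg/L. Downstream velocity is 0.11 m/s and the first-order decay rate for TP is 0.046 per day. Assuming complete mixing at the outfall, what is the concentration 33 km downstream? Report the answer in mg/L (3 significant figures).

0.979 mg/L

120 L/s = 0.12 m³/s.
1200 L/s = 1.2 m³/s.
After complete mixing, C₀ = (0.12·11.7 + 1.2·0.094) / 1.32 = 1.149 mg/L.
Travel time t = 3.3e+04 m / 0.11 m/s = 3e+05 s = 3.472 d.
C = 1.149·exp(−0.046·3.472) = 1.149·0.8524 = 0.9795 mg/L.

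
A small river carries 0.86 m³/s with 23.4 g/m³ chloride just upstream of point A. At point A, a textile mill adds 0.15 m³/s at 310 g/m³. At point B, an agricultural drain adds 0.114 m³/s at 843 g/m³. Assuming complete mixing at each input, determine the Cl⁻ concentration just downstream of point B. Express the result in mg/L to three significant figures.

After input A: C = (0.86·23.4 + 0.15·310) / 1.01 = 65.96 mg/L.
After input B: C = (1.01·65.96 + 0.114·843) / 1.124 = 144.8 mg/L.

145 mg/L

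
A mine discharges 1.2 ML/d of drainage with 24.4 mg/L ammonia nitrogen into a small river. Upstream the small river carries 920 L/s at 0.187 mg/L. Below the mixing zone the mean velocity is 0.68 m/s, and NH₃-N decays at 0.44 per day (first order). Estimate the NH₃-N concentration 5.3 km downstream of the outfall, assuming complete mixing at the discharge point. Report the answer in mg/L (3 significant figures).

1.2 ML/d = 0.01389 m³/s.
920 L/s = 0.92 m³/s.
After complete mixing, C₀ = (0.01389·24.4 + 0.92·0.187) / 0.9339 = 0.5471 mg/L.
Travel time t = 5300 m / 0.68 m/s = 7794 s = 0.09021 d.
C = 0.5471·exp(−0.44·0.09021) = 0.5471·0.9611 = 0.5258 mg/L.

0.526 mg/L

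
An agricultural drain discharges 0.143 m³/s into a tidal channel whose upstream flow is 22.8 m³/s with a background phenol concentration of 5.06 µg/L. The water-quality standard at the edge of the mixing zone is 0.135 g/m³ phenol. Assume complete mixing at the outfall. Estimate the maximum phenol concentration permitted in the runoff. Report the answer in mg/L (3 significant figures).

20.9 mg/L

5.06 µg/L = 0.00506 mg/L.
Mass balance: 0.135·22.94 = 0.143·Cₑ + 22.8·0.00506.
Cₑ = (3.097 − 0.1154) / 0.143 = 20.85 mg/L.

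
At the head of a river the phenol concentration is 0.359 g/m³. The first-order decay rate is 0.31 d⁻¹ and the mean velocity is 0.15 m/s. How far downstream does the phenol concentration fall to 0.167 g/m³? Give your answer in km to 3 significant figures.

From C = C₀·e^(−kt), t = ln(C₀/C)/k = ln(0.359/0.167)/0.31 = 0.7653/0.31 = 2.469 d.
Distance = v·t = 0.15 m/s × 2.133e+05 s = 3.2e+04 m = 32 km.

32.0 km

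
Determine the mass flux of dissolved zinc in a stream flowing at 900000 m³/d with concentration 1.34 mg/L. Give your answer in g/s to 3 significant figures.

14.0 g/s

900000 m³/d = 10.42 m³/s.
Mass flux = Q·C = 10.42 m³/s × 1.34 g/m³ = 13.96 g/s.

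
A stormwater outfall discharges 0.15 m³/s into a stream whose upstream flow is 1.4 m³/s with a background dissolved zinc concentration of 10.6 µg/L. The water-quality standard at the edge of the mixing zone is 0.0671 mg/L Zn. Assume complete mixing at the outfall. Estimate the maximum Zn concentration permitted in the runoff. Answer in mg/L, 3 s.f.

10.6 µg/L = 0.0106 mg/L.
Mass balance: 0.0671·1.55 = 0.15·Cₑ + 1.4·0.0106.
Cₑ = (0.104 − 0.01484) / 0.15 = 0.5944 mg/L.

0.594 mg/L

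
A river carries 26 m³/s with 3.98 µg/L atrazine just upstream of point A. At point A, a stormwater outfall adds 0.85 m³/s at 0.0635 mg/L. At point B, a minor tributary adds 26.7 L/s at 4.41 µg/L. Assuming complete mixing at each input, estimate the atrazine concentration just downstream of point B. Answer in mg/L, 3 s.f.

3.98 µg/L = 0.00398 mg/L.
After input A: C = (26·0.00398 + 0.85·0.0635) / 26.85 = 0.005864 mg/L.
26.7 L/s = 0.0267 m³/s.
4.41 µg/L = 0.00441 mg/L.
After input B: C = (26.85·0.005864 + 0.0267·0.00441) / 26.88 = 0.005863 mg/L.

0.00586 mg/L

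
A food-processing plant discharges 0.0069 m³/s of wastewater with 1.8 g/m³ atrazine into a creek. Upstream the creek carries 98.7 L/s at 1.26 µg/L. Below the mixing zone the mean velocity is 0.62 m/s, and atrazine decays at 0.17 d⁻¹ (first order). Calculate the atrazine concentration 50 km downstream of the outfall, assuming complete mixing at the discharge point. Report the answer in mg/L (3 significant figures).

98.7 L/s = 0.0987 m³/s.
1.26 µg/L = 0.00126 mg/L.
After complete mixing, C₀ = (0.0069·1.8 + 0.0987·0.00126) / 0.1056 = 0.1188 mg/L.
Travel time t = 5e+04 m / 0.62 m/s = 8.065e+04 s = 0.9334 d.
C = 0.1188·exp(−0.17·0.9334) = 0.1188·0.8533 = 0.1014 mg/L.

0.101 mg/L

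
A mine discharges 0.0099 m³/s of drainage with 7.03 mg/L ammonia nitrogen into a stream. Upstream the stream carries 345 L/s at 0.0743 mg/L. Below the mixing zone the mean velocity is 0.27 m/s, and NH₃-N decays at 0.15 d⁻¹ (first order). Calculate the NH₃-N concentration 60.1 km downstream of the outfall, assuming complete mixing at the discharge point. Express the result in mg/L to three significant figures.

345 L/s = 0.345 m³/s.
After complete mixing, C₀ = (0.0099·7.03 + 0.345·0.0743) / 0.3549 = 0.2683 mg/L.
Travel time t = 6.01e+04 m / 0.27 m/s = 2.226e+05 s = 2.576 d.
C = 0.2683·exp(−0.15·2.576) = 0.2683·0.6795 = 0.1823 mg/L.

0.182 mg/L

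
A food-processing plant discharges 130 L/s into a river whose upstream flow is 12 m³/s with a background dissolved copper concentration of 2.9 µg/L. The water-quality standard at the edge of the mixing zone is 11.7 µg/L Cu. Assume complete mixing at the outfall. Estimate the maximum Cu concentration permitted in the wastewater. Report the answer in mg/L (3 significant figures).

130 L/s = 0.13 m³/s.
2.9 µg/L = 0.0029 mg/L.
11.7 µg/L = 0.0117 mg/L.
Mass balance: 0.0117·12.13 = 0.13·Cₑ + 12·0.0029.
Cₑ = (0.1419 − 0.0348) / 0.13 = 0.824 mg/L.

0.824 mg/L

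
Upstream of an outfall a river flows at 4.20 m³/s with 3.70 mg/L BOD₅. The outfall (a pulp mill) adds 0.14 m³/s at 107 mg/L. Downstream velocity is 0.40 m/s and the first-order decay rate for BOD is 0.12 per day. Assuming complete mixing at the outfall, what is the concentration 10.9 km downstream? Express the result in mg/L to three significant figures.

6.77 mg/L

After complete mixing, C₀ = (0.14·107 + 4.2·3.7) / 4.34 = 7.032 mg/L.
Travel time t = 1.09e+04 m / 0.40 m/s = 2.725e+04 s = 0.3154 d.
C = 7.032·exp(−0.12·0.3154) = 7.032·0.9629 = 6.771 mg/L.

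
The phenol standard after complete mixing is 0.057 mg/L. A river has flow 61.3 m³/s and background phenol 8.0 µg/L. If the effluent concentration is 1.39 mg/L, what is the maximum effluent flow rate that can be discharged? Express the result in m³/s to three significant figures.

2.25 m³/s

8.0 µg/L = 0.008 mg/L.
Mass balance at complete mixing: C_std·(Q_w + Q_r) = Q_w·C_e + Q_r·C_b.
Rearranging, Q_w = Q_r·(C_std − C_b)/(C_e − C_std) = 61.3·(0.057 − 0.008) / (1.39 − 0.057) = 2.253 m³/s.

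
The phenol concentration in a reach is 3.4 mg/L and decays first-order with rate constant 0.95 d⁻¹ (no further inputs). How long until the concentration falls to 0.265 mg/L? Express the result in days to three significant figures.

t = ln(C₀/C)/k = ln(3.4/0.265)/0.95 = 2.552/0.95 = 2.686 d.

2.69 d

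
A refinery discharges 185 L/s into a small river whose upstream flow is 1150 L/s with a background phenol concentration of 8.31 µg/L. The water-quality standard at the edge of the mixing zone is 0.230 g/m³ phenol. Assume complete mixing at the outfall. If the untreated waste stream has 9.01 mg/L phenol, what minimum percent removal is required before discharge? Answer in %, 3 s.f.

82.2 %

185 L/s = 0.185 m³/s.
1150 L/s = 1.15 m³/s.
8.31 µg/L = 0.00831 mg/L.
Mass balance: 0.23·1.335 = 0.185·Cₑ + 1.15·0.00831.
Cₑ = (0.3071 − 0.009557) / 0.185 = 1.608 mg/L.
Required removal = 1 − 1.608/9.01 = 82.15 %.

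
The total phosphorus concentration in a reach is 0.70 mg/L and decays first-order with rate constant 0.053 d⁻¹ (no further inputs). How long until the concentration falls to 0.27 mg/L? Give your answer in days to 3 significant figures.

18.0 d

t = ln(C₀/C)/k = ln(0.70/0.27)/0.053 = 0.9527/0.053 = 17.97 d.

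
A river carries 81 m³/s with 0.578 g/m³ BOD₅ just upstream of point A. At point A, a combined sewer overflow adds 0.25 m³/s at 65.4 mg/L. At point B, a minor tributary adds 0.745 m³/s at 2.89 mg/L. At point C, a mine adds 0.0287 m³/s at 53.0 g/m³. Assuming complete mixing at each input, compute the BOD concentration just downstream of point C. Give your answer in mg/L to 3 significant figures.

After input A: C = (81·0.578 + 0.25·65.4) / 81.25 = 0.7775 mg/L.
After input B: C = (81.25·0.7775 + 0.745·2.89) / 82 = 0.7966 mg/L.
After input C: C = (82·0.7966 + 0.0287·53) / 82.02 = 0.8149 mg/L.

0.815 mg/L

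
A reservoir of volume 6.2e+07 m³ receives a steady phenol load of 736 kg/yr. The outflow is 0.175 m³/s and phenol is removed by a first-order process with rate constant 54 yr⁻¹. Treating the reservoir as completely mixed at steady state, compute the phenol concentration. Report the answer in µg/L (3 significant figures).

0.219 µg/L

Outflow Q = 0.175 m³/s × 3.156e+07 s/yr = 5.523e+06 m³/yr.
Steady-state CSTR mass balance: W = Q·C + k·V·C, so C = W/(Q + kV).
Q + kV = 5.523e+06 + 54·6.2e+07 = 3.354e+09 m³/yr.
C = 736/3.354e+09 = 2.195e-07 kg/m³ = 0.0002195 mg/L = 0.2195 µg/L.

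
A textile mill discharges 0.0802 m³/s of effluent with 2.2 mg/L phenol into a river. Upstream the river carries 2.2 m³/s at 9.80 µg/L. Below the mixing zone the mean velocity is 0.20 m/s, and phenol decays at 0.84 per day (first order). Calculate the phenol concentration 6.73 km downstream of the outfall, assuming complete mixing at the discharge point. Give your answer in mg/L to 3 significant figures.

0.0626 mg/L

9.80 µg/L = 0.0098 mg/L.
After complete mixing, C₀ = (0.0802·2.2 + 2.2·0.0098) / 2.28 = 0.08683 mg/L.
Travel time t = 6730 m / 0.20 m/s = 3.365e+04 s = 0.3895 d.
C = 0.08683·exp(−0.84·0.3895) = 0.08683·0.721 = 0.06261 mg/L.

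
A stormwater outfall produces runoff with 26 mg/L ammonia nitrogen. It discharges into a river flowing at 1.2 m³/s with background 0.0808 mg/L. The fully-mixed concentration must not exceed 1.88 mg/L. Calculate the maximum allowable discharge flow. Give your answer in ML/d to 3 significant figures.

Mass balance at complete mixing: C_std·(Q_w + Q_r) = Q_w·C_e + Q_r·C_b.
Rearranging, Q_w = Q_r·(C_std − C_b)/(C_e − C_std) = 1.2·(1.88 − 0.0808) / (26 − 1.88) = 0.08951 m³/s.
= 7.734 ML/d.

7.73 ML/d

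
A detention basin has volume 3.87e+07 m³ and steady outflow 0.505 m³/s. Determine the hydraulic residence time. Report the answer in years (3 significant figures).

Q = 0.505 m³/s × 3.156e+07 s/yr = 1.594e+07 m³/yr.
Hydraulic residence time τ = V/Q = 3.87e+07/1.594e+07 = 2.428 yr.

2.43 yr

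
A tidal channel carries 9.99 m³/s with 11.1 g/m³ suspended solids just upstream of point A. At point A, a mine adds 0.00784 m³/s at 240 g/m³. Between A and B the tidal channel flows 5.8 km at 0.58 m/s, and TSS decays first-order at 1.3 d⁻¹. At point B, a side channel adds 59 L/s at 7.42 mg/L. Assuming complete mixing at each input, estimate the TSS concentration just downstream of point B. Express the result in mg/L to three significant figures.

9.69 mg/L

After input A: C = (9.99·11.1 + 0.00784·240) / 9.998 = 11.28 mg/L.
Over the 5.8 km reach to input B (t = 1e+04 s = 0.1157 d), decay gives C = 11.28·exp(−1.3·0.1157) = 9.704 mg/L.
59 L/s = 0.059 m³/s.
After input B: C = (9.998·9.704 + 0.059·7.42) / 10.06 = 9.69 mg/L.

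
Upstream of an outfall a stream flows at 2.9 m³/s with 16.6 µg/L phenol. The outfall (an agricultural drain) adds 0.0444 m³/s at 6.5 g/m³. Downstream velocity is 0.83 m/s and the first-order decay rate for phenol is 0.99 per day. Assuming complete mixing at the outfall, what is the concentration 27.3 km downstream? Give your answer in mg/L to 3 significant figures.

0.0785 mg/L

16.6 µg/L = 0.0166 mg/L.
After complete mixing, C₀ = (0.0444·6.5 + 2.9·0.0166) / 2.944 = 0.1144 mg/L.
Travel time t = 2.73e+04 m / 0.83 m/s = 3.289e+04 s = 0.3807 d.
C = 0.1144·exp(−0.99·0.3807) = 0.1144·0.686 = 0.07845 mg/L.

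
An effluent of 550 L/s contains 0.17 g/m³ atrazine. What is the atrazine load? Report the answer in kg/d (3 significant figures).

8.08 kg/d

550 L/s = 0.55 m³/s.
Mass flux = Q·C = 0.55 m³/s × 0.17 g/m³ = 0.0935 g/s.
= 0.0935 g/s × 86.4 = 8.078 kg/d.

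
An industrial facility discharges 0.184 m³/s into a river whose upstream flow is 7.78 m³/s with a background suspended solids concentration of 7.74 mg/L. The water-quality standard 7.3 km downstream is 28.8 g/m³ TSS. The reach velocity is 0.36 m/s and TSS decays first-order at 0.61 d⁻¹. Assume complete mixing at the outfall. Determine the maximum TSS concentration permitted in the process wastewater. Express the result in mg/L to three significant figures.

1110 mg/L

Travel time to the compliance point: t = 7300/0.36 = 2.028e+04 s = 0.2347 d; decay factor exp(−0.61·0.2347) = 0.8666.
So the concentration just after mixing may be at most 28.8/0.8666 = 33.23 mg/L.
Mass balance: 33.23·7.964 = 0.184·Cₑ + 7.78·7.74.
Cₑ = (264.7 − 60.22) / 0.184 = 1111 mg/L.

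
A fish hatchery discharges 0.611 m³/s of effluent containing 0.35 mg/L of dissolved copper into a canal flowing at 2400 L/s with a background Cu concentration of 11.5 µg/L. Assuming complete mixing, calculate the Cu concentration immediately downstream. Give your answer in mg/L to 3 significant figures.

2400 L/s = 2.4 m³/s.
11.5 µg/L = 0.0115 mg/L.
Conservation of mass across the mixing zone: C = (0.611·0.35 + 2.4·0.0115) / (0.611 + 2.4) = 0.2414/3.011 = 0.08019 mg/L.

0.0802 mg/L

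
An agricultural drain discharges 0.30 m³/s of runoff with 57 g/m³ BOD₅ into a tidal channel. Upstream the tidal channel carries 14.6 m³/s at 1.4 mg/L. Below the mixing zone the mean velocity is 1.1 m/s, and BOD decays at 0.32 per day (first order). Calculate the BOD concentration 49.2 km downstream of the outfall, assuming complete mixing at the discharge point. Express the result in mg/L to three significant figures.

2.13 mg/L

After complete mixing, C₀ = (0.3·57 + 14.6·1.4) / 14.9 = 2.519 mg/L.
Travel time t = 4.92e+04 m / 1.1 m/s = 4.473e+04 s = 0.5177 d.
C = 2.519·exp(−0.32·0.5177) = 2.519·0.8473 = 2.135 mg/L.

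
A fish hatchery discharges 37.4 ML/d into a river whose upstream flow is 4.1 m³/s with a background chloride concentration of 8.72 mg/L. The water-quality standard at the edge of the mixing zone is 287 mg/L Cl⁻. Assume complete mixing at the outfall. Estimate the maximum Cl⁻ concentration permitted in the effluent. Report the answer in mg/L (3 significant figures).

2920 mg/L

37.4 ML/d = 0.4329 m³/s.
Mass balance: 287·4.533 = 0.4329·Cₑ + 4.1·8.72.
Cₑ = (1301 − 35.75) / 0.4329 = 2923 mg/L.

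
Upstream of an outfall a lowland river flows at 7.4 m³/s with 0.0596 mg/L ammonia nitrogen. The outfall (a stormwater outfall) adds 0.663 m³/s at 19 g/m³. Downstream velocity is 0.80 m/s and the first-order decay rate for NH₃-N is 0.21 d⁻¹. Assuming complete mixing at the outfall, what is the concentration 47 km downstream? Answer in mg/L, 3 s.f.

After complete mixing, C₀ = (0.663·19 + 7.4·0.0596) / 8.063 = 1.617 mg/L.
Travel time t = 4.7e+04 m / 0.80 m/s = 5.875e+04 s = 0.68 d.
C = 1.617·exp(−0.21·0.68) = 1.617·0.8669 = 1.402 mg/L.

1.40 mg/L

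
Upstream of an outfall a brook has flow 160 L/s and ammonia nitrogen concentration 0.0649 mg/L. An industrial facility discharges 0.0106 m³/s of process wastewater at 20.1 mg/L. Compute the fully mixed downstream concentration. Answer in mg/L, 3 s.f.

160 L/s = 0.16 m³/s.
Conservation of mass across the mixing zone: C = (0.0106·20.1 + 0.16·0.0649) / (0.0106 + 0.16) = 0.2234/0.1706 = 1.31 mg/L.

1.31 mg/L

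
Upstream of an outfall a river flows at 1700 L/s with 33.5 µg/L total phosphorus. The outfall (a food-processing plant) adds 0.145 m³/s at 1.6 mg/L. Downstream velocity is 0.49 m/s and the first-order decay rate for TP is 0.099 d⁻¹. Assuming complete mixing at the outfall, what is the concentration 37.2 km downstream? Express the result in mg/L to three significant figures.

0.144 mg/L

1700 L/s = 1.7 m³/s.
33.5 µg/L = 0.0335 mg/L.
After complete mixing, C₀ = (0.145·1.6 + 1.7·0.0335) / 1.845 = 0.1566 mg/L.
Travel time t = 3.72e+04 m / 0.49 m/s = 7.592e+04 s = 0.8787 d.
C = 0.1566·exp(−0.099·0.8787) = 0.1566·0.9167 = 0.1436 mg/L.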